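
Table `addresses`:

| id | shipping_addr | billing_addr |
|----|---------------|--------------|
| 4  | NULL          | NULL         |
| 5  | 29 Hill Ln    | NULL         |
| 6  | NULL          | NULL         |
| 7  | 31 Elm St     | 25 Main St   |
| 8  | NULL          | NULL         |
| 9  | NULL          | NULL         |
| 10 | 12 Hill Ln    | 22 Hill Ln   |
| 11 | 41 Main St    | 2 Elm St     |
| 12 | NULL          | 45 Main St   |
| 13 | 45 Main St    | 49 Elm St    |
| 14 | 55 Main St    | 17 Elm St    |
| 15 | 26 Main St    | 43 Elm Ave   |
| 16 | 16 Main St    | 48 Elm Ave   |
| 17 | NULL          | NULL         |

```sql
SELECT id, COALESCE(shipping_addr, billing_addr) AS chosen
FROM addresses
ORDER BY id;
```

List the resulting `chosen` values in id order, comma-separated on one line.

NULL, 29 Hill Ln, NULL, 31 Elm St, NULL, NULL, 12 Hill Ln, 41 Main St, 45 Main St, 45 Main St, 55 Main St, 26 Main St, 16 Main St, NULL

id=4: shipping_addr=NULL, billing_addr=NULL (all NULL) → NULL
id=5: shipping_addr=29 Hill Ln → 29 Hill Ln
id=6: shipping_addr=NULL, billing_addr=NULL (all NULL) → NULL
id=7: shipping_addr=31 Elm St → 31 Elm St
id=8: shipping_addr=NULL, billing_addr=NULL (all NULL) → NULL
id=9: shipping_addr=NULL, billing_addr=NULL (all NULL) → NULL
id=10: shipping_addr=12 Hill Ln → 12 Hill Ln
id=11: shipping_addr=41 Main St → 41 Main St
id=12: shipping_addr=NULL, billing_addr=45 Main St → 45 Main St
id=13: shipping_addr=45 Main St → 45 Main St
id=14: shipping_addr=55 Main St → 55 Main St
id=15: shipping_addr=26 Main St → 26 Main St
id=16: shipping_addr=16 Main St → 16 Main St
id=17: shipping_addr=NULL, billing_addr=NULL (all NULL) → NULL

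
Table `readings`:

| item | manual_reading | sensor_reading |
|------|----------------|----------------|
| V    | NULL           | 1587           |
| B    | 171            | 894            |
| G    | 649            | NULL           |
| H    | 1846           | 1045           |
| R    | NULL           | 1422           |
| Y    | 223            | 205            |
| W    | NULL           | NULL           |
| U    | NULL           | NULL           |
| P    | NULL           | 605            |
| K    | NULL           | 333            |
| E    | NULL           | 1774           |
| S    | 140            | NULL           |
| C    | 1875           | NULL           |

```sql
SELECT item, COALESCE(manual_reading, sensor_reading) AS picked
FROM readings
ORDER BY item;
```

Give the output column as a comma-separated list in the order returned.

171, 1875, 1774, 649, 1846, 333, 605, 1422, 140, NULL, 1587, NULL, 223

item=B: manual_reading=171 → 171
item=C: manual_reading=1875 → 1875
item=E: manual_reading=NULL, sensor_reading=1774 → 1774
item=G: manual_reading=649 → 649
item=H: manual_reading=1846 → 1846
item=K: manual_reading=NULL, sensor_reading=333 → 333
item=P: manual_reading=NULL, sensor_reading=605 → 605
item=R: manual_reading=NULL, sensor_reading=1422 → 1422
item=S: manual_reading=140 → 140
item=U: manual_reading=NULL, sensor_reading=NULL (all NULL) → NULL
item=V: manual_reading=NULL, sensor_reading=1587 → 1587
item=W: manual_reading=NULL, sensor_reading=NULL (all NULL) → NULL
item=Y: manual_reading=223 → 223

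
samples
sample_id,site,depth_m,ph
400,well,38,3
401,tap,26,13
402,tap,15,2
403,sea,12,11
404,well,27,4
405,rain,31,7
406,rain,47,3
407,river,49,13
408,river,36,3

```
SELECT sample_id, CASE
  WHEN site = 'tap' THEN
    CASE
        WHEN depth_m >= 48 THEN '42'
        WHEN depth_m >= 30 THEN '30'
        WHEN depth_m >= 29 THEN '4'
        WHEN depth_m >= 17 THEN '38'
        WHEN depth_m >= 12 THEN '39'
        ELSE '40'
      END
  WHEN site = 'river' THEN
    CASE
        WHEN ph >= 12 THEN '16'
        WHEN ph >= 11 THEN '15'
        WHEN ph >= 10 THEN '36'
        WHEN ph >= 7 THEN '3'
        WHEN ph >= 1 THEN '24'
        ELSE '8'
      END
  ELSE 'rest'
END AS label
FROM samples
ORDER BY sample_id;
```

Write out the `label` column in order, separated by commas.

sample_id=400: site='well' → outer ELSE → rest
sample_id=401: site='tap' → inner[depth_m >= 17] → 38
sample_id=402: site='tap' → inner[depth_m >= 12] → 39
sample_id=403: site='sea' → outer ELSE → rest
sample_id=404: site='well' → outer ELSE → rest
sample_id=405: site='rain' → outer ELSE → rest
sample_id=406: site='rain' → outer ELSE → rest
sample_id=407: site='river' → inner[ph >= 12] → 16
sample_id=408: site='river' → inner[ph >= 1] → 24

rest, 38, 39, rest, rest, rest, rest, 16, 24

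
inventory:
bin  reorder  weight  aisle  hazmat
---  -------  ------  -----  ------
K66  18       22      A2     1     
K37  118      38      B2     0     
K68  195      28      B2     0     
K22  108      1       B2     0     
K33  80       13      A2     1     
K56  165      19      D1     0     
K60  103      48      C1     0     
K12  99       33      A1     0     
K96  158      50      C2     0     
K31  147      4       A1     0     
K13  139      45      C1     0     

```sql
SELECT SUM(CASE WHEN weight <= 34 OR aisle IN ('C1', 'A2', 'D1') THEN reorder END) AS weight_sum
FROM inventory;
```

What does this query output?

bin=K66: ✓ → 18
bin=K37: ✗
bin=K68: ✓ → 195
bin=K22: ✓ → 108
bin=K33: ✓ → 80
bin=K56: ✓ → 165
bin=K60: ✓ → 103
bin=K12: ✓ → 99
bin=K96: ✗
bin=K31: ✓ → 147
bin=K13: ✓ → 139
weight_sum = 18 + 195 + 108 + 80 + 165 + 103 + 99 + 147 + 139 = 1054

1054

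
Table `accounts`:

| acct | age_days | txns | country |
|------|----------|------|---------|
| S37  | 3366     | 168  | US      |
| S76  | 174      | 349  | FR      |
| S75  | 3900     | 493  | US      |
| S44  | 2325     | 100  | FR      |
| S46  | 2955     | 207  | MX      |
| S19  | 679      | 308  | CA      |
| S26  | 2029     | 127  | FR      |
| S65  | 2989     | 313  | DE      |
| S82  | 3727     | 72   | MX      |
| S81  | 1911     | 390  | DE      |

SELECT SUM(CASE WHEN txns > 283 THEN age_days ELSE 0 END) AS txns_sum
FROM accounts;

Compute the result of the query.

9653

acct=S37: ✗
acct=S76: ✓ → 174
acct=S75: ✓ → 3900
acct=S44: ✗
acct=S46: ✗
acct=S19: ✓ → 679
acct=S26: ✗
acct=S65: ✓ → 2989
acct=S82: ✗
acct=S81: ✓ → 1911
txns_sum = 174 + 3900 + 679 + 2989 + 1911 = 9653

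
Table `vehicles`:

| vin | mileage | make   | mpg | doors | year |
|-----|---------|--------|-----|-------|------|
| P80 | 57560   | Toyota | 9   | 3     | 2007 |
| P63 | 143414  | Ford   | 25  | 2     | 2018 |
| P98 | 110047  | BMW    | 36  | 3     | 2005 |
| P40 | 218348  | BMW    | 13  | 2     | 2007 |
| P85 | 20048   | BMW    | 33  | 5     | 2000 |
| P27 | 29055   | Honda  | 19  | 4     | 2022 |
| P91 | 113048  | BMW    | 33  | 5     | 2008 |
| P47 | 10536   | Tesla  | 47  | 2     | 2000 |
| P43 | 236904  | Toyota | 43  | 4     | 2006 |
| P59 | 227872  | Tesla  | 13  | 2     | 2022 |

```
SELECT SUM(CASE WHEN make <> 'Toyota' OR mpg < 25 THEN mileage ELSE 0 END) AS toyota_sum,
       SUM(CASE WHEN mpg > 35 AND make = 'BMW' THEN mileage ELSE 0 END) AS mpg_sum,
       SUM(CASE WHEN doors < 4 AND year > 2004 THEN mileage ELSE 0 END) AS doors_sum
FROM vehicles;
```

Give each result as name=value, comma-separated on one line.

toyota_sum=929928, mpg_sum=110047, doors_sum=757241

[toyota_sum: make <> 'Toyota' OR mpg < 25]
vin=P80: ✓ → 57560
vin=P63: ✓ → 143414
vin=P98: ✓ → 110047
vin=P40: ✓ → 218348
vin=P85: ✓ → 20048
vin=P27: ✓ → 29055
vin=P91: ✓ → 113048
vin=P47: ✓ → 10536
vin=P43: ✗
vin=P59: ✓ → 227872
toyota_sum = 57560 + 143414 + 110047 + 218348 + 20048 + 29055 + 113048 + 10536 + 227872 = 929928
—
[mpg_sum: mpg > 35 AND make = 'BMW']
vin=P80: ✗
vin=P63: ✗
vin=P98: ✓ → 110047
vin=P40: ✗
vin=P85: ✗
vin=P27: ✗
vin=P91: ✗
vin=P47: ✗
vin=P43: ✗
vin=P59: ✗
mpg_sum = 110047
—
[doors_sum: doors < 4 AND year > 2004]
vin=P80: ✓ → 57560
vin=P63: ✓ → 143414
vin=P98: ✓ → 110047
vin=P40: ✓ → 218348
vin=P85: ✗
vin=P27: ✗
vin=P91: ✗
vin=P47: ✗
vin=P43: ✗
vin=P59: ✓ → 227872
doors_sum = 57560 + 143414 + 110047 + 218348 + 227872 = 757241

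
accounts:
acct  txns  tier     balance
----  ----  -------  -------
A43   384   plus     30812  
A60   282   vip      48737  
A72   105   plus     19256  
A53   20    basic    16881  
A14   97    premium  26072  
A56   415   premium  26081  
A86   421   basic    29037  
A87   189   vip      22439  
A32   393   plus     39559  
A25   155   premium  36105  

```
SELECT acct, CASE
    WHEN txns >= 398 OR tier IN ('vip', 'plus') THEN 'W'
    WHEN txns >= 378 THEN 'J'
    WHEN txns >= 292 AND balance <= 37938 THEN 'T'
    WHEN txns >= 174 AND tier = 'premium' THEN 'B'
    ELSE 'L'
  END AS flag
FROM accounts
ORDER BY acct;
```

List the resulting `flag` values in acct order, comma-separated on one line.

L, L, W, W, L, W, W, W, W, W

acct=A14: ELSE → L
acct=A25: ELSE → L
acct=A32: txns >= 398 OR tier IN ('vip', 'plus') → W
acct=A43: txns >= 398 OR tier IN ('vip', 'plus') → W
acct=A53: ELSE → L
acct=A56: txns >= 398 OR tier IN ('vip', 'plus') → W
acct=A60: txns >= 398 OR tier IN ('vip', 'plus') → W
acct=A72: txns >= 398 OR tier IN ('vip', 'plus') → W
acct=A86: txns >= 398 OR tier IN ('vip', 'plus') → W
acct=A87: txns >= 398 OR tier IN ('vip', 'plus') → W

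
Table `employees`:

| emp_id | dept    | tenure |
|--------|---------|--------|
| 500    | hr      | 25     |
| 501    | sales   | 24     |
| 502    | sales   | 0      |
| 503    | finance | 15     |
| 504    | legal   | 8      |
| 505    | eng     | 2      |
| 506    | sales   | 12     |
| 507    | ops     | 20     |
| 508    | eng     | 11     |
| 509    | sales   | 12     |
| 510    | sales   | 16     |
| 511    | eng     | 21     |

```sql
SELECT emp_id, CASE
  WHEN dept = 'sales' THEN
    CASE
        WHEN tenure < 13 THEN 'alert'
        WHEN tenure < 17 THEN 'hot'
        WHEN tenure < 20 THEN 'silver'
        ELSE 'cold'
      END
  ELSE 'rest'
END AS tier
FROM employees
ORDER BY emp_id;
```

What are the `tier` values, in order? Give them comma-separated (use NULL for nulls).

rest, cold, alert, rest, rest, rest, alert, rest, rest, alert, hot, rest

emp_id=500: dept='hr' → outer ELSE → rest
emp_id=501: dept='sales' → inner[ELSE] → cold
emp_id=502: dept='sales' → inner[tenure < 13] → alert
emp_id=503: dept='finance' → outer ELSE → rest
emp_id=504: dept='legal' → outer ELSE → rest
emp_id=505: dept='eng' → outer ELSE → rest
emp_id=506: dept='sales' → inner[tenure < 13] → alert
emp_id=507: dept='ops' → outer ELSE → rest
emp_id=508: dept='eng' → outer ELSE → rest
emp_id=509: dept='sales' → inner[tenure < 13] → alert
emp_id=510: dept='sales' → inner[tenure < 17] → hot
emp_id=511: dept='eng' → outer ELSE → rest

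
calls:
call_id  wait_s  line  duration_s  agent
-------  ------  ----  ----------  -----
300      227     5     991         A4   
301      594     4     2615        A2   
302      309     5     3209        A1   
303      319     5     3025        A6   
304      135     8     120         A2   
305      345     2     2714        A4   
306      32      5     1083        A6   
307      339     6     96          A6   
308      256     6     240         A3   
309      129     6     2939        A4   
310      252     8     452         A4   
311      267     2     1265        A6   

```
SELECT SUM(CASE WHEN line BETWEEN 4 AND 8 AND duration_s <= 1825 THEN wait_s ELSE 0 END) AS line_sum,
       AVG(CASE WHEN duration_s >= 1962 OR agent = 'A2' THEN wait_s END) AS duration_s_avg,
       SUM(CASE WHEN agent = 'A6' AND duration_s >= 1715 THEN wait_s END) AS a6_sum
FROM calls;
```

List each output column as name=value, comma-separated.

[line_sum: line BETWEEN 4 AND 8 AND duration_s <= 1825]
call_id=300: ✓ → 227
call_id=301: ✗
call_id=302: ✗
call_id=303: ✗
call_id=304: ✓ → 135
call_id=305: ✗
call_id=306: ✓ → 32
call_id=307: ✓ → 339
call_id=308: ✓ → 256
call_id=309: ✗
call_id=310: ✓ → 252
call_id=311: ✗
line_sum = 227 + 135 + 32 + 339 + 256 + 252 = 1241
—
[duration_s_avg: duration_s >= 1962 OR agent = 'A2']
call_id=300: ✗
call_id=301: ✓ → 594
call_id=302: ✓ → 309
call_id=303: ✓ → 319
call_id=304: ✓ → 135
call_id=305: ✓ → 345
call_id=306: ✗
call_id=307: ✗
call_id=308: ✗
call_id=309: ✓ → 129
call_id=310: ✗
call_id=311: ✗
duration_s_avg = (594 + 309 + 319 + 135 + 345 + 129) / 6 = 305.1666666667
—
[a6_sum: agent = 'A6' AND duration_s >= 1715]
call_id=300: ✗
call_id=301: ✗
call_id=302: ✗
call_id=303: ✓ → 319
call_id=304: ✗
call_id=305: ✗
call_id=306: ✗
call_id=307: ✗
call_id=308: ✗
call_id=309: ✗
call_id=310: ✗
call_id=311: ✗
a6_sum = 319

line_sum=1241, duration_s_avg=305.1666666667, a6_sum=319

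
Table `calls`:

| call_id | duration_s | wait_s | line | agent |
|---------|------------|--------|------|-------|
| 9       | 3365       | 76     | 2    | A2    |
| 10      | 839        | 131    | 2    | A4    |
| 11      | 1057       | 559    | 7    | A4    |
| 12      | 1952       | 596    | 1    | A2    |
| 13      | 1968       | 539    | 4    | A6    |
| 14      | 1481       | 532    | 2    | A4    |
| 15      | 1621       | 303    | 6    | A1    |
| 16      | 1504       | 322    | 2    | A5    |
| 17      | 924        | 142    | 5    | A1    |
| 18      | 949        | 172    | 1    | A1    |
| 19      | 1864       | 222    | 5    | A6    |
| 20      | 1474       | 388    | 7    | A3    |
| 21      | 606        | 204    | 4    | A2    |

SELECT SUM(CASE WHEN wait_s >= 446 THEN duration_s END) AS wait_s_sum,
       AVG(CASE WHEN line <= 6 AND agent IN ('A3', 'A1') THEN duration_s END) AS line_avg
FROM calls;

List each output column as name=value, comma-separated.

[wait_s_sum: wait_s >= 446]
call_id=9: ✗
call_id=10: ✗
call_id=11: ✓ → 1057
call_id=12: ✓ → 1952
call_id=13: ✓ → 1968
call_id=14: ✓ → 1481
call_id=15: ✗
call_id=16: ✗
call_id=17: ✗
call_id=18: ✗
call_id=19: ✗
call_id=20: ✗
call_id=21: ✗
wait_s_sum = 1057 + 1952 + 1968 + 1481 = 6458
—
[line_avg: line <= 6 AND agent IN ('A3', 'A1')]
call_id=9: ✗
call_id=10: ✗
call_id=11: ✗
call_id=12: ✗
call_id=13: ✗
call_id=14: ✗
call_id=15: ✓ → 1621
call_id=16: ✗
call_id=17: ✓ → 924
call_id=18: ✓ → 949
call_id=19: ✗
call_id=20: ✗
call_id=21: ✗
line_avg = (1621 + 924 + 949) / 3 = 1164.6666666667

wait_s_sum=6458, line_avg=1164.6666666667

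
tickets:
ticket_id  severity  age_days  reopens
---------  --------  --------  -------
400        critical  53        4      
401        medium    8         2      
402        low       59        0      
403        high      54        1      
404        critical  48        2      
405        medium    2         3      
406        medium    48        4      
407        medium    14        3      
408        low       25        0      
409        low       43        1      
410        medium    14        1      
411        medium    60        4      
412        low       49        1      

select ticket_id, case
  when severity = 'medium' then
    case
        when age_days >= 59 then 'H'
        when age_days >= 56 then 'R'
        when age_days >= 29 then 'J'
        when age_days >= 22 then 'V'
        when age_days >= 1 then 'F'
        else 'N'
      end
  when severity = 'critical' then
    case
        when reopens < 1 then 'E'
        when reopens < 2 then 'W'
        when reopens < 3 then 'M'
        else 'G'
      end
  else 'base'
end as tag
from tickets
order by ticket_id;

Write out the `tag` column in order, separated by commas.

ticket_id=400: severity='critical' → inner[ELSE] → G
ticket_id=401: severity='medium' → inner[age_days >= 1] → F
ticket_id=402: severity='low' → outer ELSE → base
ticket_id=403: severity='high' → outer ELSE → base
ticket_id=404: severity='critical' → inner[reopens < 3] → M
ticket_id=405: severity='medium' → inner[age_days >= 1] → F
ticket_id=406: severity='medium' → inner[age_days >= 29] → J
ticket_id=407: severity='medium' → inner[age_days >= 1] → F
ticket_id=408: severity='low' → outer ELSE → base
ticket_id=409: severity='low' → outer ELSE → base
ticket_id=410: severity='medium' → inner[age_days >= 1] → F
ticket_id=411: severity='medium' → inner[age_days >= 59] → H
ticket_id=412: severity='low' → outer ELSE → base

G, F, base, base, M, F, J, F, base, base, F, H, base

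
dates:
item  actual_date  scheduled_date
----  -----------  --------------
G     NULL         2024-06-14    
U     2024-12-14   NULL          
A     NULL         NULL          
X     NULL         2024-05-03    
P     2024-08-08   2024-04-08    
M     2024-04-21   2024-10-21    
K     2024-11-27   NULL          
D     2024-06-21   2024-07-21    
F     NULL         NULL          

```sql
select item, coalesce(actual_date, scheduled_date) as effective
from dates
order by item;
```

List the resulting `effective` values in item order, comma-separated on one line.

NULL, 2024-06-21, NULL, 2024-06-14, 2024-11-27, 2024-04-21, 2024-08-08, 2024-12-14, 2024-05-03

item=A: actual_date=NULL, scheduled_date=NULL (all NULL) → NULL
item=D: actual_date=2024-06-21 → 2024-06-21
item=F: actual_date=NULL, scheduled_date=NULL (all NULL) → NULL
item=G: actual_date=NULL, scheduled_date=2024-06-14 → 2024-06-14
item=K: actual_date=2024-11-27 → 2024-11-27
item=M: actual_date=2024-04-21 → 2024-04-21
item=P: actual_date=2024-08-08 → 2024-08-08
item=U: actual_date=2024-12-14 → 2024-12-14
item=X: actual_date=NULL, scheduled_date=2024-05-03 → 2024-05-03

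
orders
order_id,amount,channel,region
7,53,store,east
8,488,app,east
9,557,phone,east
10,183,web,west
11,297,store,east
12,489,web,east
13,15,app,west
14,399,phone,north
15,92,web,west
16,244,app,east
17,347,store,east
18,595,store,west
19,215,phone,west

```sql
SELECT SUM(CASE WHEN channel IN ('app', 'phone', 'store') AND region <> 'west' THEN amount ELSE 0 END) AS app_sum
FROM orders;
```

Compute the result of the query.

2385

order_id=7: ✓ → 53
order_id=8: ✓ → 488
order_id=9: ✓ → 557
order_id=10: ✗
order_id=11: ✓ → 297
order_id=12: ✗
order_id=13: ✗
order_id=14: ✓ → 399
order_id=15: ✗
order_id=16: ✓ → 244
order_id=17: ✓ → 347
order_id=18: ✗
order_id=19: ✗
app_sum = 53 + 488 + 557 + 297 + 399 + 244 + 347 = 2385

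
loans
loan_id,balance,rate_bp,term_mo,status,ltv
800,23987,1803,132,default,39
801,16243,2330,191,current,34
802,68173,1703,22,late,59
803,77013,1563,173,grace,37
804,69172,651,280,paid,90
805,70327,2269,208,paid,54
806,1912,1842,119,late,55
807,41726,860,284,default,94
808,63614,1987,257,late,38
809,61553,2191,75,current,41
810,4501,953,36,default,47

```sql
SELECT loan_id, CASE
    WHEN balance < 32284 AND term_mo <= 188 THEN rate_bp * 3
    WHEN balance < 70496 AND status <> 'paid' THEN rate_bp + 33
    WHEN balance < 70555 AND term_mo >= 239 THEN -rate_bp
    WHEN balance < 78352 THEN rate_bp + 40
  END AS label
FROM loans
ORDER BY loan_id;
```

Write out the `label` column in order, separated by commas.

5409, 2363, 1736, 1603, -651, 2309, 5526, 893, 2020, 2224, 2859

loan_id=800: balance < 32284 AND term_mo <= 188 → 5409
loan_id=801: balance < 70496 AND status <> 'paid' → 2363
loan_id=802: balance < 70496 AND status <> 'paid' → 1736
loan_id=803: balance < 78352 → 1603
loan_id=804: balance < 70555 AND term_mo >= 239 → -651
loan_id=805: balance < 78352 → 2309
loan_id=806: balance < 32284 AND term_mo <= 188 → 5526
loan_id=807: balance < 70496 AND status <> 'paid' → 893
loan_id=808: balance < 70496 AND status <> 'paid' → 2020
loan_id=809: balance < 70496 AND status <> 'paid' → 2224
loan_id=810: balance < 32284 AND term_mo <= 188 → 2859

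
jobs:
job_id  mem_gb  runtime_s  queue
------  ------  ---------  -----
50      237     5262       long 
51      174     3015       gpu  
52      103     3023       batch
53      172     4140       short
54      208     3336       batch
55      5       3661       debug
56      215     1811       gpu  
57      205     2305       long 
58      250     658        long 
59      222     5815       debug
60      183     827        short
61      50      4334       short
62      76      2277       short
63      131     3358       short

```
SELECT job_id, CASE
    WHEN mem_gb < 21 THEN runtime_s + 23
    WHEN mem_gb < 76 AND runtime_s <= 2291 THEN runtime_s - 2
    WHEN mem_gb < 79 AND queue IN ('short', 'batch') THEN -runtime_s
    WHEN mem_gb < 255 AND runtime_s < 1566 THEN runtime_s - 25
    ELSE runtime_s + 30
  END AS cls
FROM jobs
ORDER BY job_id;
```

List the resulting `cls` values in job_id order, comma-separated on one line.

5292, 3045, 3053, 4170, 3366, 3684, 1841, 2335, 633, 5845, 802, -4334, -2277, 3388

job_id=50: ELSE → 5292
job_id=51: ELSE → 3045
job_id=52: ELSE → 3053
job_id=53: ELSE → 4170
job_id=54: ELSE → 3366
job_id=55: mem_gb < 21 → 3684
job_id=56: ELSE → 1841
job_id=57: ELSE → 2335
job_id=58: mem_gb < 255 AND runtime_s < 1566 → 633
job_id=59: ELSE → 5845
job_id=60: mem_gb < 255 AND runtime_s < 1566 → 802
job_id=61: mem_gb < 79 AND queue IN ('short', 'batch') → -4334
job_id=62: mem_gb < 79 AND queue IN ('short', 'batch') → -2277
job_id=63: ELSE → 3388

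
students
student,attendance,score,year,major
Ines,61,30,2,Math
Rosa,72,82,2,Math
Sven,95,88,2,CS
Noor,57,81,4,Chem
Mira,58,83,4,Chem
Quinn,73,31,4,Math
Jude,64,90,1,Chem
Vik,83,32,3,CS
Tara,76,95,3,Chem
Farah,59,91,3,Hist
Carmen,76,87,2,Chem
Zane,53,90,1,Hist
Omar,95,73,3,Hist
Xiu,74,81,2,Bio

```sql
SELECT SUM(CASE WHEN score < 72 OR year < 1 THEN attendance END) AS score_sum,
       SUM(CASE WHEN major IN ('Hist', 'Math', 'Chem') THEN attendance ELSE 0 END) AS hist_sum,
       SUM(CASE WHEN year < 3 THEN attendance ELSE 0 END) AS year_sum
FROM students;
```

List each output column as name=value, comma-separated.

[score_sum: score < 72 OR year < 1]
student=Ines: ✓ → 61
student=Rosa: ✗
student=Sven: ✗
student=Noor: ✗
student=Mira: ✗
student=Quinn: ✓ → 73
student=Jude: ✗
student=Vik: ✓ → 83
student=Tara: ✗
student=Farah: ✗
student=Carmen: ✗
student=Zane: ✗
student=Omar: ✗
student=Xiu: ✗
score_sum = 61 + 73 + 83 = 217
—
[hist_sum: major IN ('Hist', 'Math', 'Chem')]
student=Ines: ✓ → 61
student=Rosa: ✓ → 72
student=Sven: ✗
student=Noor: ✓ → 57
student=Mira: ✓ → 58
student=Quinn: ✓ → 73
student=Jude: ✓ → 64
student=Vik: ✗
student=Tara: ✓ → 76
student=Farah: ✓ → 59
student=Carmen: ✓ → 76
student=Zane: ✓ → 53
student=Omar: ✓ → 95
student=Xiu: ✗
hist_sum = 61 + 72 + 57 + 58 + 73 + 64 + 76 + 59 + 76 + 53 + 95 = 744
—
[year_sum: year < 3]
student=Ines: ✓ → 61
student=Rosa: ✓ → 72
student=Sven: ✓ → 95
student=Noor: ✗
student=Mira: ✗
student=Quinn: ✗
student=Jude: ✓ → 64
student=Vik: ✗
student=Tara: ✗
student=Farah: ✗
student=Carmen: ✓ → 76
student=Zane: ✓ → 53
student=Omar: ✗
student=Xiu: ✓ → 74
year_sum = 61 + 72 + 95 + 64 + 76 + 53 + 74 = 495

score_sum=217, hist_sum=744, year_sum=495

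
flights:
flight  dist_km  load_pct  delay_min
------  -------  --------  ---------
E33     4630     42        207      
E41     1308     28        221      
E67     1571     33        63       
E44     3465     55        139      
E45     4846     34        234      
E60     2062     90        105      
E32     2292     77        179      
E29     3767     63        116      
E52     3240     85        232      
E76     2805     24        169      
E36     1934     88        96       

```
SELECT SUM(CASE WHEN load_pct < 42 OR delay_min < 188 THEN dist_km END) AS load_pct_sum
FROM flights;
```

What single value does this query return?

flight=E33: ✗
flight=E41: ✓ → 1308
flight=E67: ✓ → 1571
flight=E44: ✓ → 3465
flight=E45: ✓ → 4846
flight=E60: ✓ → 2062
flight=E32: ✓ → 2292
flight=E29: ✓ → 3767
flight=E52: ✗
flight=E76: ✓ → 2805
flight=E36: ✓ → 1934
load_pct_sum = 1308 + 1571 + 3465 + 4846 + 2062 + 2292 + 3767 + 2805 + 1934 = 24050

24050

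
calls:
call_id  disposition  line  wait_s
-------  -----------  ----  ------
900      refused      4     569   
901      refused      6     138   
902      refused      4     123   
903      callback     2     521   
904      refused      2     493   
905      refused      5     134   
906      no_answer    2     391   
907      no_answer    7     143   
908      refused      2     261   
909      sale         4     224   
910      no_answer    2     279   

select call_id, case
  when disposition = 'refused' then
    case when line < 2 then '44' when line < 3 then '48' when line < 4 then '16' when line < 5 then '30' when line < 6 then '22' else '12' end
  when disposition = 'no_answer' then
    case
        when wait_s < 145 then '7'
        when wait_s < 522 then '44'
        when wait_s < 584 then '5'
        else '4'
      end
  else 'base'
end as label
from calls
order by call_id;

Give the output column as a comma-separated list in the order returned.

call_id=900: disposition='refused' → inner[line < 5] → 30
call_id=901: disposition='refused' → inner[ELSE] → 12
call_id=902: disposition='refused' → inner[line < 5] → 30
call_id=903: disposition='callback' → outer ELSE → base
call_id=904: disposition='refused' → inner[line < 3] → 48
call_id=905: disposition='refused' → inner[line < 6] → 22
call_id=906: disposition='no_answer' → inner[wait_s < 522] → 44
call_id=907: disposition='no_answer' → inner[wait_s < 145] → 7
call_id=908: disposition='refused' → inner[line < 3] → 48
call_id=909: disposition='sale' → outer ELSE → base
call_id=910: disposition='no_answer' → inner[wait_s < 522] → 44

30, 12, 30, base, 48, 22, 44, 7, 48, base, 44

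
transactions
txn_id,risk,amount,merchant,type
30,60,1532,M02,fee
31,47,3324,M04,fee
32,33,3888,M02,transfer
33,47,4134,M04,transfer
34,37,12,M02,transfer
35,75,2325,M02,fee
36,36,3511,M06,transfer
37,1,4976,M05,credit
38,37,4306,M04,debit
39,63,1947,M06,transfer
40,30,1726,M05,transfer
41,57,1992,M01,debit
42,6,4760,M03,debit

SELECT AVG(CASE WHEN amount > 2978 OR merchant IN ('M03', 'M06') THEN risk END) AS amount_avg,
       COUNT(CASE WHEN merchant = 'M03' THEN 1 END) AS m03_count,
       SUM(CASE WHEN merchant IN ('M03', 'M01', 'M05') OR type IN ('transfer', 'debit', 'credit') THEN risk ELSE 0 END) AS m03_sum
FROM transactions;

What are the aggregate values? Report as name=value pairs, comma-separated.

amount_avg=33.75, m03_count=1, m03_sum=347

[amount_avg: amount > 2978 OR merchant IN ('M03', 'M06')]
txn_id=30: ✗
txn_id=31: ✓ → 47
txn_id=32: ✓ → 33
txn_id=33: ✓ → 47
txn_id=34: ✗
txn_id=35: ✗
txn_id=36: ✓ → 36
txn_id=37: ✓ → 1
txn_id=38: ✓ → 37
txn_id=39: ✓ → 63
txn_id=40: ✗
txn_id=41: ✗
txn_id=42: ✓ → 6
amount_avg = (47 + 33 + 47 + 36 + 1 + 37 + 63 + 6) / 8 = 33.75
—
[m03_count: merchant = 'M03']
txn_id=30: ✗
txn_id=31: ✗
txn_id=32: ✗
txn_id=33: ✗
txn_id=34: ✗
txn_id=35: ✗
txn_id=36: ✗
txn_id=37: ✗
txn_id=38: ✗
txn_id=39: ✗
txn_id=40: ✗
txn_id=41: ✗
txn_id=42: ✓ → 1
m03_count = COUNT(1) = 1
—
[m03_sum: merchant IN ('M03', 'M01', 'M05') OR type IN ('transfer', 'debit', 'credit')]
txn_id=30: ✗
txn_id=31: ✗
txn_id=32: ✓ → 33
txn_id=33: ✓ → 47
txn_id=34: ✓ → 37
txn_id=35: ✗
txn_id=36: ✓ → 36
txn_id=37: ✓ → 1
txn_id=38: ✓ → 37
txn_id=39: ✓ → 63
txn_id=40: ✓ → 30
txn_id=41: ✓ → 57
txn_id=42: ✓ → 6
m03_sum = 33 + 47 + 37 + 36 + 1 + 37 + 63 + 30 + 57 + 6 = 347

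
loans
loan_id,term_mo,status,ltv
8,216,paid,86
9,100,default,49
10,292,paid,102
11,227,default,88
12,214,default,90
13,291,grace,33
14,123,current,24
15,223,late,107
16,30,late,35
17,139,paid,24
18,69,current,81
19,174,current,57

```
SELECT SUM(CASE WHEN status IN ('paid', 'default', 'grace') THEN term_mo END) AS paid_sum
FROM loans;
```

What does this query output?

loan_id=8: ✓ → 216
loan_id=9: ✓ → 100
loan_id=10: ✓ → 292
loan_id=11: ✓ → 227
loan_id=12: ✓ → 214
loan_id=13: ✓ → 291
loan_id=14: ✗
loan_id=15: ✗
loan_id=16: ✗
loan_id=17: ✓ → 139
loan_id=18: ✗
loan_id=19: ✗
paid_sum = 216 + 100 + 292 + 227 + 214 + 291 + 139 = 1479

1479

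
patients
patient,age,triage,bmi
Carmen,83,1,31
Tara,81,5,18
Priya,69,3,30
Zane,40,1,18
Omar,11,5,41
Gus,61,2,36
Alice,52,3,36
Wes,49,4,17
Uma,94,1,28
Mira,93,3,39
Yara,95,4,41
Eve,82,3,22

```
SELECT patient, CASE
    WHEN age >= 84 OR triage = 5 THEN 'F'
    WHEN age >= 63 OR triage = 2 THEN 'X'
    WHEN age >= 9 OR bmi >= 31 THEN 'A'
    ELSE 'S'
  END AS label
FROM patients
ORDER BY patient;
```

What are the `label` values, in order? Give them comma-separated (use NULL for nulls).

patient=Alice: age >= 9 OR bmi >= 31 → A
patient=Carmen: age >= 63 OR triage = 2 → X
patient=Eve: age >= 63 OR triage = 2 → X
patient=Gus: age >= 63 OR triage = 2 → X
patient=Mira: age >= 84 OR triage = 5 → F
patient=Omar: age >= 84 OR triage = 5 → F
patient=Priya: age >= 63 OR triage = 2 → X
patient=Tara: age >= 84 OR triage = 5 → F
patient=Uma: age >= 84 OR triage = 5 → F
patient=Wes: age >= 9 OR bmi >= 31 → A
patient=Yara: age >= 84 OR triage = 5 → F
patient=Zane: age >= 9 OR bmi >= 31 → A

A, X, X, X, F, F, X, F, F, A, F, A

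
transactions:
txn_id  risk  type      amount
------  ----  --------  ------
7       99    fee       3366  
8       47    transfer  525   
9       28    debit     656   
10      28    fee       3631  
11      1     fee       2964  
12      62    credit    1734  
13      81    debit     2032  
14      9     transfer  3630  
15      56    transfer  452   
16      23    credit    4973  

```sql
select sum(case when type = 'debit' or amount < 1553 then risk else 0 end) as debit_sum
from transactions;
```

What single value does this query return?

212

txn_id=7: ✗
txn_id=8: ✓ → 47
txn_id=9: ✓ → 28
txn_id=10: ✗
txn_id=11: ✗
txn_id=12: ✗
txn_id=13: ✓ → 81
txn_id=14: ✗
txn_id=15: ✓ → 56
txn_id=16: ✗
debit_sum = 47 + 28 + 81 + 56 = 212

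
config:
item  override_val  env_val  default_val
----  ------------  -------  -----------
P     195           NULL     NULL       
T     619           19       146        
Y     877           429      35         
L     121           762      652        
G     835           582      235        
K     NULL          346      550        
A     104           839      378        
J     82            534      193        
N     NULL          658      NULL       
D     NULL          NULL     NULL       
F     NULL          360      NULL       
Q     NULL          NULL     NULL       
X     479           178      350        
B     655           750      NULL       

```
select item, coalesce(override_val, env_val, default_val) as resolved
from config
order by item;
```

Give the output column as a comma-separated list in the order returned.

104, 655, NULL, 360, 835, 82, 346, 121, 658, 195, NULL, 619, 479, 877

item=A: override_val=104 → 104
item=B: override_val=655 → 655
item=D: override_val=NULL, env_val=NULL, default_val=NULL (all NULL) → NULL
item=F: override_val=NULL, env_val=360 → 360
item=G: override_val=835 → 835
item=J: override_val=82 → 82
item=K: override_val=NULL, env_val=346 → 346
item=L: override_val=121 → 121
item=N: override_val=NULL, env_val=658 → 658
item=P: override_val=195 → 195
item=Q: override_val=NULL, env_val=NULL, default_val=NULL (all NULL) → NULL
item=T: override_val=619 → 619
item=X: override_val=479 → 479
item=Y: override_val=877 → 877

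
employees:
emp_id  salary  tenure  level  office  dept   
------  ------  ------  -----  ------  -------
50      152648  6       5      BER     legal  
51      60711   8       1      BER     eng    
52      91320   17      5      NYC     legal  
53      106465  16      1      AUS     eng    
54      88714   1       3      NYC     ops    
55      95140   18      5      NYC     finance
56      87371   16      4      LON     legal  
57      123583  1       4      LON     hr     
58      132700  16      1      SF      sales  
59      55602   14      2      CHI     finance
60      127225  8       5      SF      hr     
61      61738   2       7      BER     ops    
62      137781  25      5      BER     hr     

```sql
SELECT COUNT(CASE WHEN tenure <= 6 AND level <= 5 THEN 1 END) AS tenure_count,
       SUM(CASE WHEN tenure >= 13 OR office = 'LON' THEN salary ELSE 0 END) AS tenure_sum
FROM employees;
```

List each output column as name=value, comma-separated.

[tenure_count: tenure <= 6 AND level <= 5]
emp_id=50: ✓ → 1
emp_id=51: ✗
emp_id=52: ✗
emp_id=53: ✗
emp_id=54: ✓ → 1
emp_id=55: ✗
emp_id=56: ✗
emp_id=57: ✓ → 1
emp_id=58: ✗
emp_id=59: ✗
emp_id=60: ✗
emp_id=61: ✗
emp_id=62: ✗
tenure_count = COUNT(1, 1, 1) = 3
—
[tenure_sum: tenure >= 13 OR office = 'LON']
emp_id=50: ✗
emp_id=51: ✗
emp_id=52: ✓ → 91320
emp_id=53: ✓ → 106465
emp_id=54: ✗
emp_id=55: ✓ → 95140
emp_id=56: ✓ → 87371
emp_id=57: ✓ → 123583
emp_id=58: ✓ → 132700
emp_id=59: ✓ → 55602
emp_id=60: ✗
emp_id=61: ✗
emp_id=62: ✓ → 137781
tenure_sum = 91320 + 106465 + 95140 + 87371 + 123583 + 132700 + 55602 + 137781 = 829962

tenure_count=3, tenure_sum=829962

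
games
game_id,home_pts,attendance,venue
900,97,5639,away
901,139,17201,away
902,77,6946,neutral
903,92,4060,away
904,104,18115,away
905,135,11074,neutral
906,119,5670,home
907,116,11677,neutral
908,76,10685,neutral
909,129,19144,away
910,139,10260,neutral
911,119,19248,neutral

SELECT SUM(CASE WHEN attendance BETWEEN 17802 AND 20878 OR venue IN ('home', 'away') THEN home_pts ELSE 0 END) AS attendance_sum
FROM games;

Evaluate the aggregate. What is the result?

799

game_id=900: ✓ → 97
game_id=901: ✓ → 139
game_id=902: ✗
game_id=903: ✓ → 92
game_id=904: ✓ → 104
game_id=905: ✗
game_id=906: ✓ → 119
game_id=907: ✗
game_id=908: ✗
game_id=909: ✓ → 129
game_id=910: ✗
game_id=911: ✓ → 119
attendance_sum = 97 + 139 + 92 + 104 + 119 + 129 + 119 = 799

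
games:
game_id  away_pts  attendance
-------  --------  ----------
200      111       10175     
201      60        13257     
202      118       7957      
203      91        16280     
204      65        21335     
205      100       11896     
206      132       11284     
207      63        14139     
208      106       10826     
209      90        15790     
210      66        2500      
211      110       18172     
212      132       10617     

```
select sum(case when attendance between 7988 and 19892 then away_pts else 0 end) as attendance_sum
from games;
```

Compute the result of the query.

995

game_id=200: ✓ → 111
game_id=201: ✓ → 60
game_id=202: ✗
game_id=203: ✓ → 91
game_id=204: ✗
game_id=205: ✓ → 100
game_id=206: ✓ → 132
game_id=207: ✓ → 63
game_id=208: ✓ → 106
game_id=209: ✓ → 90
game_id=210: ✗
game_id=211: ✓ → 110
game_id=212: ✓ → 132
attendance_sum = 111 + 60 + 91 + 100 + 132 + 63 + 106 + 90 + 110 + 132 = 995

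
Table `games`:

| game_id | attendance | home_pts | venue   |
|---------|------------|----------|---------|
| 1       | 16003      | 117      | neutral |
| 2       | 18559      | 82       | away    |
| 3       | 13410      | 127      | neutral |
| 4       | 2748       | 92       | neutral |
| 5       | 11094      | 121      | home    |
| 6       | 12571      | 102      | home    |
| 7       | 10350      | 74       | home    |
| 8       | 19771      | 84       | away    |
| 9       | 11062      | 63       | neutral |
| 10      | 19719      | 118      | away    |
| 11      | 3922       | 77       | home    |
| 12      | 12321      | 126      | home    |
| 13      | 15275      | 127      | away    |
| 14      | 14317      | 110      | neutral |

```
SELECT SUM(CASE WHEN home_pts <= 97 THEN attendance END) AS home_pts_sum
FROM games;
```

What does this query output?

66412

game_id=1: ✗
game_id=2: ✓ → 18559
game_id=3: ✗
game_id=4: ✓ → 2748
game_id=5: ✗
game_id=6: ✗
game_id=7: ✓ → 10350
game_id=8: ✓ → 19771
game_id=9: ✓ → 11062
game_id=10: ✗
game_id=11: ✓ → 3922
game_id=12: ✗
game_id=13: ✗
game_id=14: ✗
home_pts_sum = 18559 + 2748 + 10350 + 19771 + 11062 + 3922 = 66412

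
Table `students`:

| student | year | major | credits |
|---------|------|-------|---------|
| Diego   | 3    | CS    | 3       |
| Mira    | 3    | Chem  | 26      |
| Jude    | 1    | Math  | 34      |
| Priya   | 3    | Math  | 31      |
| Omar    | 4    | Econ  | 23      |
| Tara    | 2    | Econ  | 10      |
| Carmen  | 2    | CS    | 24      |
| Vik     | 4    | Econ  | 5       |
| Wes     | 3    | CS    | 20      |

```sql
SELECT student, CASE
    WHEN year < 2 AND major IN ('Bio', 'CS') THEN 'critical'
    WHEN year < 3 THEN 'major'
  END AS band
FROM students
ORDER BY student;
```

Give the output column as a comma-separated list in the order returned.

major, NULL, major, NULL, NULL, NULL, major, NULL, NULL

student=Carmen: year < 3 → major
student=Diego: (no match → NULL) → NULL
student=Jude: year < 3 → major
student=Mira: (no match → NULL) → NULL
student=Omar: (no match → NULL) → NULL
student=Priya: (no match → NULL) → NULL
student=Tara: year < 3 → major
student=Vik: (no match → NULL) → NULL
student=Wes: (no match → NULL) → NULL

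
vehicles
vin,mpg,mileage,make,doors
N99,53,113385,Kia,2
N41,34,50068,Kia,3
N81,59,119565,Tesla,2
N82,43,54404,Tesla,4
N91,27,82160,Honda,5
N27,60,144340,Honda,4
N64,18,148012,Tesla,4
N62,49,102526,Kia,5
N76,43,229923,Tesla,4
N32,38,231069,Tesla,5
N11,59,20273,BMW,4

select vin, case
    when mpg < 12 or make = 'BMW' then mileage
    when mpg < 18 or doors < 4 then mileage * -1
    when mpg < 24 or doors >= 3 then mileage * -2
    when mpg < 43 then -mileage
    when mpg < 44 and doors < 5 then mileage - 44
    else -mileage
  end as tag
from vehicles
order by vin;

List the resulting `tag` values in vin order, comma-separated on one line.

vin=N11: mpg < 12 or make = 'BMW' → 20273
vin=N27: mpg < 24 or doors >= 3 → -288680
vin=N32: mpg < 24 or doors >= 3 → -462138
vin=N41: mpg < 18 or doors < 4 → -50068
vin=N62: mpg < 24 or doors >= 3 → -205052
vin=N64: mpg < 24 or doors >= 3 → -296024
vin=N76: mpg < 24 or doors >= 3 → -459846
vin=N81: mpg < 18 or doors < 4 → -119565
vin=N82: mpg < 24 or doors >= 3 → -108808
vin=N91: mpg < 24 or doors >= 3 → -164320
vin=N99: mpg < 18 or doors < 4 → -113385

20273, -288680, -462138, -50068, -205052, -296024, -459846, -119565, -108808, -164320, -113385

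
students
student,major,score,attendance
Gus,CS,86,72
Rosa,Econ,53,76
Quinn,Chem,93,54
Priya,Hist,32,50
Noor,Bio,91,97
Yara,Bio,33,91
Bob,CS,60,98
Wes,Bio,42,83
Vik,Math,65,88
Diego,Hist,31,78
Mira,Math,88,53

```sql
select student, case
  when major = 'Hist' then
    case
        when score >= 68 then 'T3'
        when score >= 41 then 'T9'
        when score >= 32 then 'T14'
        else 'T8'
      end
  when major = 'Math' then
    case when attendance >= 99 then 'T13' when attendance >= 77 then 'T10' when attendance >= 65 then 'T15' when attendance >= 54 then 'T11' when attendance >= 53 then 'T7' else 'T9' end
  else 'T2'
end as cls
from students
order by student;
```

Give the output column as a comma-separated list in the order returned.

T2, T8, T2, T7, T2, T14, T2, T2, T10, T2, T2

student=Bob: major='CS' → outer ELSE → T2
student=Diego: major='Hist' → inner[ELSE] → T8
student=Gus: major='CS' → outer ELSE → T2
student=Mira: major='Math' → inner[attendance >= 53] → T7
student=Noor: major='Bio' → outer ELSE → T2
student=Priya: major='Hist' → inner[score >= 32] → T14
student=Quinn: major='Chem' → outer ELSE → T2
student=Rosa: major='Econ' → outer ELSE → T2
student=Vik: major='Math' → inner[attendance >= 77] → T10
student=Wes: major='Bio' → outer ELSE → T2
student=Yara: major='Bio' → outer ELSE → T2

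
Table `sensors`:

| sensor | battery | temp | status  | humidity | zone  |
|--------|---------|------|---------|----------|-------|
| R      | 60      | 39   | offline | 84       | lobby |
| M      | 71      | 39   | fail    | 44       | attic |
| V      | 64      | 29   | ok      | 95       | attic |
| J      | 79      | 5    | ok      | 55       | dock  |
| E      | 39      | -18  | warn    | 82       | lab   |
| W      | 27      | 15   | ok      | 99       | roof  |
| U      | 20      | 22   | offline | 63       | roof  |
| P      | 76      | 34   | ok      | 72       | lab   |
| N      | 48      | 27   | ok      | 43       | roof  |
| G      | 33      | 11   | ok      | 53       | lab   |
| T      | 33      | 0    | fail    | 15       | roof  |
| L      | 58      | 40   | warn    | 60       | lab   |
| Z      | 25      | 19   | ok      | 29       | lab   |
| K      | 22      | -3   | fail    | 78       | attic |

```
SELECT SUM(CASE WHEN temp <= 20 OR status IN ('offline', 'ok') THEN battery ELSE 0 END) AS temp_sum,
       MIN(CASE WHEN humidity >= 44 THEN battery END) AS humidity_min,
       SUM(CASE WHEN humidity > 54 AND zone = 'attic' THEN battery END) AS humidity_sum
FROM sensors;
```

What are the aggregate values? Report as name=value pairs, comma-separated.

[temp_sum: temp <= 20 OR status IN ('offline', 'ok')]
sensor=R: ✓ → 60
sensor=M: ✗
sensor=V: ✓ → 64
sensor=J: ✓ → 79
sensor=E: ✓ → 39
sensor=W: ✓ → 27
sensor=U: ✓ → 20
sensor=P: ✓ → 76
sensor=N: ✓ → 48
sensor=G: ✓ → 33
sensor=T: ✓ → 33
sensor=L: ✗
sensor=Z: ✓ → 25
sensor=K: ✓ → 22
temp_sum = 60 + 64 + 79 + 39 + 27 + 20 + 76 + 48 + 33 + 33 + 25 + 22 = 526
—
[humidity_min: humidity >= 44]
sensor=R: ✓ → 60
sensor=M: ✓ → 71
sensor=V: ✓ → 64
sensor=J: ✓ → 79
sensor=E: ✓ → 39
sensor=W: ✓ → 27
sensor=U: ✓ → 20
sensor=P: ✓ → 76
sensor=N: ✗
sensor=G: ✓ → 33
sensor=T: ✗
sensor=L: ✓ → 58
sensor=Z: ✗
sensor=K: ✓ → 22
humidity_min = MIN(60, 71, 64, 79, 39, 27, 20, 76, 33, 58, 22) = 20
—
[humidity_sum: humidity > 54 AND zone = 'attic']
sensor=R: ✗
sensor=M: ✗
sensor=V: ✓ → 64
sensor=J: ✗
sensor=E: ✗
sensor=W: ✗
sensor=U: ✗
sensor=P: ✗
sensor=N: ✗
sensor=G: ✗
sensor=T: ✗
sensor=L: ✗
sensor=Z: ✗
sensor=K: ✓ → 22
humidity_sum = 64 + 22 = 86

temp_sum=526, humidity_min=20, humidity_sum=86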